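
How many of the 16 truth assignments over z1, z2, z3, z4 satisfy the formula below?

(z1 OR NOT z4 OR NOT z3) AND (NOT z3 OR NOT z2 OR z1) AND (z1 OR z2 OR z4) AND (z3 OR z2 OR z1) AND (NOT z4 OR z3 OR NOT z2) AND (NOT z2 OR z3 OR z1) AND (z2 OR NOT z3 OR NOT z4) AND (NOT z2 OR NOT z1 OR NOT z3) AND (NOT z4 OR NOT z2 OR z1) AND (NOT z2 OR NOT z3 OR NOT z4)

There are 2^4 = 16 truth assignments over (z1, z2, z3, z4).
Check each against the 10 clauses (columns in the order z1, z2, z3, z4):
  F F F F  ✗ fails (z1 OR z2 OR z4)
  F F F T  ✗ fails (z3 OR z2 OR z1)
  F F T F  ✗ fails (z1 OR z2 OR z4)
  F F T T  ✗ fails (z1 OR NOT z4 OR NOT z3)
  F T F F  ✗ fails (NOT z2 OR z3 OR z1)
  F T F T  ✗ fails (NOT z4 OR z3 OR NOT z2)
  F T T F  ✗ fails (NOT z3 OR NOT z2 OR z1)
  F T T T  ✗ fails (z1 OR NOT z4 OR NOT z3)
  T F F F  ✓ satisfies all
  T F F T  ✓ satisfies all
  T F T F  ✓ satisfies all
  T F T T  ✗ fails (z2 OR NOT z3 OR NOT z4)
  T T F F  ✓ satisfies all
  T T F T  ✗ fails (NOT z4 OR z3 OR NOT z2)
  T T T F  ✗ fails (NOT z2 OR NOT z1 OR NOT z3)
  T T T T  ✗ fails (NOT z2 OR NOT z1 OR NOT z3)
4 of the 16 rows are models.

4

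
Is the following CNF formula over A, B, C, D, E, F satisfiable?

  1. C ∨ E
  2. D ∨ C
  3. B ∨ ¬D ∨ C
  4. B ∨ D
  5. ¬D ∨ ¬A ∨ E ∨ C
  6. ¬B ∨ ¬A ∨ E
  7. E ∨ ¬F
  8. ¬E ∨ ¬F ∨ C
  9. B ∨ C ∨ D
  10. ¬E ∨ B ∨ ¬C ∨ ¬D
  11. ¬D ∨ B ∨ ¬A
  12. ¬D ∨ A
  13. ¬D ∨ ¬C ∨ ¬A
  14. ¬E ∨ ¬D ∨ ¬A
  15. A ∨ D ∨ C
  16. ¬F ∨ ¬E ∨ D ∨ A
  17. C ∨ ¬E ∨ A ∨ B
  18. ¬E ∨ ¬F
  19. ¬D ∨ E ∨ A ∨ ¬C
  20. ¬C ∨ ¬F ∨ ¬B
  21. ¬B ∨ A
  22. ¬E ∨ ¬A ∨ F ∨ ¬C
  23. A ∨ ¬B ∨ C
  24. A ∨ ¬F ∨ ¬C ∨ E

Try C = True.
Try B = True.
(¬F) alone gives F = False.
(A) alone gives A = True.
(E) alone gives E = True.
But (¬E) is also a unit clause — contradiction.
Backtrack on B: now try B = False.
(D) alone gives D = True.
(¬E) alone gives E = False.
(¬F) alone gives F = False.
(¬A) alone gives A = False.
But (A) is also a unit clause — contradiction.
Neither B = True nor B = False works.
Backtrack on C: now try C = False.
(E) alone gives E = True.
(D) alone gives D = True.
(B) alone gives B = True.
(¬F) alone gives F = False.
(A) alone gives A = True.
But (¬A) is also a unit clause — contradiction.
Neither C = True nor C = False works.
No assignment satisfies every clause.

No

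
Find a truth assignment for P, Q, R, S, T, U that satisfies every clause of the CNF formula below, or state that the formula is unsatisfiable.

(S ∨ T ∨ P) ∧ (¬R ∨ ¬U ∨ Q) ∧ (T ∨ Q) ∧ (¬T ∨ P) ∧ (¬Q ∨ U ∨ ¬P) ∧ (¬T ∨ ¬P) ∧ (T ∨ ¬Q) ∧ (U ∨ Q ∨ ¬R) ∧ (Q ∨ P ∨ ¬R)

UNSATISFIABLE

Try T = True.
Unit clause (P) forces P = True.
Now (¬P) is unsatisfied and unit — conflict.
Backtrack on T: now try T = False.
Unit clause (Q) forces Q = True.
Now (¬Q) is unsatisfied and unit — conflict.
Neither T = True nor T = False works.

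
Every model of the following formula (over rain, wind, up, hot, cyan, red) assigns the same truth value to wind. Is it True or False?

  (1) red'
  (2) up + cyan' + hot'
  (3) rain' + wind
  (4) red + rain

True

Suppose wind = 0.
(red') alone gives red = 0.
(rain') alone gives rain = 0.
But (rain) is also a unit clause — contradiction.
So every satisfying assignment has wind = True.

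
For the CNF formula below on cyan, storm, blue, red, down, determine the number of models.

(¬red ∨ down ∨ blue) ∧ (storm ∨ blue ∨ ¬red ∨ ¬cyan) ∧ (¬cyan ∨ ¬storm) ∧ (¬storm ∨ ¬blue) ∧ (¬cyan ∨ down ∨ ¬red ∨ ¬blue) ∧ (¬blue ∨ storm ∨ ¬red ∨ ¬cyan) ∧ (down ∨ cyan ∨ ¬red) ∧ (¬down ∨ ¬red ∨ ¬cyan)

13

There are 2^5 = 32 truth assignments over (cyan, storm, blue, red, down).
Split on red. With red = True, the clauses containing red are satisfied and ¬red drops from the rest; 3 of the 2^4 = 16 assignments to the other variables satisfy what remains.
With red = False, by the same count on the reduced clause set, 10 assignments work.
(One model: cyan=F, storm=F, blue=F, red=F, down=F.)
Total: 3 + 10 = 13.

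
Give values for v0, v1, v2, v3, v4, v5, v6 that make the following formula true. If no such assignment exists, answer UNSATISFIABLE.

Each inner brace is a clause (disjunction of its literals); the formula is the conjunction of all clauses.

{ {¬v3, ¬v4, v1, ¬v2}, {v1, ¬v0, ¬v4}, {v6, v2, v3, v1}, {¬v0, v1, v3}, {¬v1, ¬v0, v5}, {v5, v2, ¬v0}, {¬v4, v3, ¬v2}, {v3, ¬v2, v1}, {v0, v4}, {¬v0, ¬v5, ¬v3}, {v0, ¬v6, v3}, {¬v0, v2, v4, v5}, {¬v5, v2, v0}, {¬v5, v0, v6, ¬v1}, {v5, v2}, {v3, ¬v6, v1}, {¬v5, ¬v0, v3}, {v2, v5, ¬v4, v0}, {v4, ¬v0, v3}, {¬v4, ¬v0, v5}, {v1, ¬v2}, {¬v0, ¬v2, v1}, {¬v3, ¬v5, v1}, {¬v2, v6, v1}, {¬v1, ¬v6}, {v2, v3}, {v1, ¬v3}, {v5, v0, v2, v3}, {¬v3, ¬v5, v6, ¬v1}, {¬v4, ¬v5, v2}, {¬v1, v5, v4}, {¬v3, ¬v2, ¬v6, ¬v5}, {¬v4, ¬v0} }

v0: False, v1: True, v2: True, v3: True, v4: True, v5: False, v6: False

Case v0 = False:
The clause (v4) is unit, so v4 = True.
Case v3 = True:
The clause (v1) is unit, so v1 = True.
The clause (¬v6) is unit, so v6 = False.
The clause (¬v5) is unit, so v5 = False.
The clause (v2) is unit, so v2 = True.
Every clause now holds.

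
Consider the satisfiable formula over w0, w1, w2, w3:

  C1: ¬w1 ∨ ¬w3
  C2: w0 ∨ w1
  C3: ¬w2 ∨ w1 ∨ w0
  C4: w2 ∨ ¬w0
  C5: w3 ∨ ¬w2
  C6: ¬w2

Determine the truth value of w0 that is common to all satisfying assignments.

Suppose w0 = True.
From the singleton clause (w2), w2 = True.
Now (¬w2) is unsatisfied and unit — conflict.
So every satisfying assignment has w0 = False.

False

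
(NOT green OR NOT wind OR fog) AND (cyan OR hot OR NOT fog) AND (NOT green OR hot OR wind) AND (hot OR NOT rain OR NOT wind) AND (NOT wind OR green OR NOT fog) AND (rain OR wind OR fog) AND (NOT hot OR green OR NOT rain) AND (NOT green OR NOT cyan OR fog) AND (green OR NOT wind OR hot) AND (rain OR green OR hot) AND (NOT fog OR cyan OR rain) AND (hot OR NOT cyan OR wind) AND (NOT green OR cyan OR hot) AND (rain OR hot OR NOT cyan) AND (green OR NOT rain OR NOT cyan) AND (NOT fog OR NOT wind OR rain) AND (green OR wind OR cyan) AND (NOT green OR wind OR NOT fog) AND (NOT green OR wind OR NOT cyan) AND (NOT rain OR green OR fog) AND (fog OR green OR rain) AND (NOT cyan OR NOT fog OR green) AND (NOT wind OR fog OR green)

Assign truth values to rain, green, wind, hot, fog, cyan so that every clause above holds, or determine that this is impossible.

rain: true; green: true; wind: true; hot: true; fog: true; cyan: false

Case green = true:
Case wind = true:
The clause (fog) is unit, so fog = true.
The clause (rain) is unit, so rain = true.
The clause (hot) is unit, so hot = true.
All clauses hold; cyan can take either value.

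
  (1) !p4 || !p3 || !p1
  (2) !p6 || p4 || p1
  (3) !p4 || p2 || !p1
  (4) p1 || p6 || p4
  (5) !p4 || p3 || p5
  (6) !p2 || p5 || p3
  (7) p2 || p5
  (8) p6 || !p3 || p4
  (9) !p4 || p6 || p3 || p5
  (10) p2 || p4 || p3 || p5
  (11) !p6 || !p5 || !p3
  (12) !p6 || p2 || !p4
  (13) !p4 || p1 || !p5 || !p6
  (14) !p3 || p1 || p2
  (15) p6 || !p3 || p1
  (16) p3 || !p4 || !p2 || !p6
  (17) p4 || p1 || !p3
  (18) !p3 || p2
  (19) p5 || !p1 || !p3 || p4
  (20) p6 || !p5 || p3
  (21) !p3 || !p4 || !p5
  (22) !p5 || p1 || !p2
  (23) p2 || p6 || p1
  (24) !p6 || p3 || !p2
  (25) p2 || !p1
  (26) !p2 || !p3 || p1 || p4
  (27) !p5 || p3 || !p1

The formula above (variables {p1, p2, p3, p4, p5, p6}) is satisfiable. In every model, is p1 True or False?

False

Suppose p1 = true.
(p2) alone gives p2 = true.
Suppose p4 = false.
Suppose p5 = true.
(p3) alone gives p3 = true.
(p6) alone gives p6 = true.
But (!p6) is also a unit clause — contradiction.
That branch fails; take p5 = false instead.
(p3) alone gives p3 = true.
But (!p3) is also a unit clause — contradiction.
Neither p5 = true nor p5 = false works.
That branch fails; take p4 = true instead.
(!p3) alone gives p3 = false.
(p5) alone gives p5 = true.
But (!p5) is also a unit clause — contradiction.
Neither p4 = true nor p4 = false works.
So every satisfying assignment has p1 = False.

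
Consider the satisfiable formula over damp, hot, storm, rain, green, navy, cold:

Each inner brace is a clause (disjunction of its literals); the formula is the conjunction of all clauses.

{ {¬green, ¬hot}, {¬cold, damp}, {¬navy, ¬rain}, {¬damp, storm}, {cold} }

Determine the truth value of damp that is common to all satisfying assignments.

Suppose damp = False.
From the singleton clause (¬cold), cold = False.
But (cold) is also a unit clause — contradiction.
So every satisfying assignment has damp = True.

True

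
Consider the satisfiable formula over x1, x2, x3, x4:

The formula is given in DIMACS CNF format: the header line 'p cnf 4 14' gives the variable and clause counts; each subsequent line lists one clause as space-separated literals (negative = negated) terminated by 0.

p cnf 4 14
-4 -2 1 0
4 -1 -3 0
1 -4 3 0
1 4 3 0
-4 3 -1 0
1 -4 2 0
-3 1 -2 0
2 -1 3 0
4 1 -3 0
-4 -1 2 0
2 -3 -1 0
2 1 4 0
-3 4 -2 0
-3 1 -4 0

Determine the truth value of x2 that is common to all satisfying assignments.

True

Suppose x2 = False.
Case x1 = True:
(x3) alone gives x3 = True.
But (¬x3) is also a unit clause — contradiction.
Backtrack on x1: now try x1 = False.
(¬x4) alone gives x4 = False.
But (x4) is also a unit clause — contradiction.
Either choice for x1 ends in contradiction.
So every satisfying assignment has x2 = True.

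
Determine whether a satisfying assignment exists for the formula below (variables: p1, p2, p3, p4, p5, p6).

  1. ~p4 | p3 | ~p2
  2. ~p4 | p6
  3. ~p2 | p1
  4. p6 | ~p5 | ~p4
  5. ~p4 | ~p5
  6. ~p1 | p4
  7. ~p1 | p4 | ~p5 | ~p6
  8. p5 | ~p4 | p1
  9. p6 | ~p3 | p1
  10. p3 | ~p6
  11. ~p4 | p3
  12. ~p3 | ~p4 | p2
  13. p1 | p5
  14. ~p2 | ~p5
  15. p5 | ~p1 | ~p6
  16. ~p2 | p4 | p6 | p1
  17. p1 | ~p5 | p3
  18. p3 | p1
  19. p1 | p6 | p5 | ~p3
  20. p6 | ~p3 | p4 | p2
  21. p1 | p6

Suppose p4 = 0.
The clause (~p1) is unit, so p1 = 0.
The clause (~p2) is unit, so p2 = 0.
The clause (p5) is unit, so p5 = 1.
The clause (p3) is unit, so p3 = 1.
The clause (p6) is unit, so p6 = 1.
This assignment satisfies each clause.
A satisfying assignment: p1=0, p2=0, p3=1, p4=0, p5=1, p6=1.

Yes, satisfiable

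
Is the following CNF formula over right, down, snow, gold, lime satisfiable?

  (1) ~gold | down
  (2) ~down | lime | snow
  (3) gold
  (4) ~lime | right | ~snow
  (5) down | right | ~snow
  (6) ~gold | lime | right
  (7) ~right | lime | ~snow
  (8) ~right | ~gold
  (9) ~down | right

Unsatisfiable

(gold) alone gives gold = 1.
(down) alone gives down = 1.
(~right) alone gives right = 0.
That conflicts with the unit clause (right).
No assignment satisfies every clause.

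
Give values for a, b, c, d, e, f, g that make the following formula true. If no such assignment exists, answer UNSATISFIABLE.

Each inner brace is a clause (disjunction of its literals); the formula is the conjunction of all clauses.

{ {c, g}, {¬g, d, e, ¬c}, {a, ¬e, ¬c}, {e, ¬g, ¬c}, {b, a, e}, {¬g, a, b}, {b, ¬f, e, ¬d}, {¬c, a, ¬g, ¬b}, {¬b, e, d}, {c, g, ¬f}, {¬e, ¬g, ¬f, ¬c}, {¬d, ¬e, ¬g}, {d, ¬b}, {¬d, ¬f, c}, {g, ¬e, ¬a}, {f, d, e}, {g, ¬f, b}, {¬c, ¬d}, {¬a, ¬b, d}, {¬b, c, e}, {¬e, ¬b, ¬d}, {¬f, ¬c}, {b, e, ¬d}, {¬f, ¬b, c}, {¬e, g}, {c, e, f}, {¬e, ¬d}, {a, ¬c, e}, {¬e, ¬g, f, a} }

a=True,  b=False,  c=False,  d=False,  e=True,  f=True,  g=True

Suppose c = False.
From the singleton clause (g), g = True.
Suppose a = True.
Suppose d = False.
From the singleton clause (¬b), b = False.
Suppose f = True.
No clause remains; e is free.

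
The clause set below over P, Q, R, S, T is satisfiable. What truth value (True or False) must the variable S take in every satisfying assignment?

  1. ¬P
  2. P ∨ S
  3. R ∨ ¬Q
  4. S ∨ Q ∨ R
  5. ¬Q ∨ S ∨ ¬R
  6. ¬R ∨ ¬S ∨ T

Suppose S = False.
Unit clause (¬P) forces P = False.
But (P) is also a unit clause — contradiction.
So every satisfying assignment has S = True.

True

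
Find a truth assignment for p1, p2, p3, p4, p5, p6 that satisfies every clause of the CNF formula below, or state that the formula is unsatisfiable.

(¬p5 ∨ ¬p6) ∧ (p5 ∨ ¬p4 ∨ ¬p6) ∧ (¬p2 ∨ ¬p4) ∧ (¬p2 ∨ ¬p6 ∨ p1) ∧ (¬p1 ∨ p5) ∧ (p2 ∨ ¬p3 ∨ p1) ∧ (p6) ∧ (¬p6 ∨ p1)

UNSATISFIABLE

Unit clause (p6) forces p6 = True.
Unit clause (¬p5) forces p5 = False.
Unit clause (¬p4) forces p4 = False.
Unit clause (¬p1) forces p1 = False.
That conflicts with the unit clause (p1).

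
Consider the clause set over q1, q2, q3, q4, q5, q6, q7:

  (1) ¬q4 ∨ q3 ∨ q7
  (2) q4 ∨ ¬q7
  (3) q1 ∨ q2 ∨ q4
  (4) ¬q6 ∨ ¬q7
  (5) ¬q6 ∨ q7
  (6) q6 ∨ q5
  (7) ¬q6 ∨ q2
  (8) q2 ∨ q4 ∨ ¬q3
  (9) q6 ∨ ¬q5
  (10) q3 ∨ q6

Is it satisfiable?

No

Case q4 = True:
Case q3 = True:
Case q6 = False:
From the singleton clause (q5), q5 = True.
That conflicts with the unit clause (¬q5).
Backtrack on q6: now try q6 = True.
From the singleton clause (¬q7), q7 = False.
That conflicts with the unit clause (q7).
Both values of q6 lead to a conflict.
Backtrack on q3: now try q3 = False.
From the singleton clause (q7), q7 = True.
From the singleton clause (¬q6), q6 = False.
That conflicts with the unit clause (q6).
Both values of q3 lead to a conflict.
Backtrack on q4: now try q4 = False.
From the singleton clause (¬q7), q7 = False.
From the singleton clause (¬q6), q6 = False.
From the singleton clause (q5), q5 = True.
That conflicts with the unit clause (¬q5).
Both values of q4 lead to a conflict.
No assignment satisfies every clause.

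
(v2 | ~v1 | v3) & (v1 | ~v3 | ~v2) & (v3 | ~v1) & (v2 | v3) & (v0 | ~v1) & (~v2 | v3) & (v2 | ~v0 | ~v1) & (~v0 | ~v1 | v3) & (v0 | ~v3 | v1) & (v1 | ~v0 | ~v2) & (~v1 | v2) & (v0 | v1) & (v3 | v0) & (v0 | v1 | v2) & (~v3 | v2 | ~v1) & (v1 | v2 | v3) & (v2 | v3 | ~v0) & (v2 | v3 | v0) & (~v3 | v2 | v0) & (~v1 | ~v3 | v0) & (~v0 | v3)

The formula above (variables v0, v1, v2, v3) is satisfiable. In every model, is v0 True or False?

Suppose v0 = 0.
(~v1) alone gives v1 = 0.
Now (v1) is unsatisfied and unit — conflict.
So every satisfying assignment has v0 = True.

True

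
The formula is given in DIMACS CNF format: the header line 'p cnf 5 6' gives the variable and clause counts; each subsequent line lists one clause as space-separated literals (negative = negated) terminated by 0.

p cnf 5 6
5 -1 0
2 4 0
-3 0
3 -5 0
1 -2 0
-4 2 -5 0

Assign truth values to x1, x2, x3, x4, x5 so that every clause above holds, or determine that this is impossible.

The clause (¬x3) is unit, so x3 = False.
The clause (¬x5) is unit, so x5 = False.
The clause (¬x1) is unit, so x1 = False.
The clause (¬x2) is unit, so x2 = False.
The clause (x4) is unit, so x4 = True.
This assignment satisfies each clause.

x1=False, x2=False, x3=False, x4=True, x5=False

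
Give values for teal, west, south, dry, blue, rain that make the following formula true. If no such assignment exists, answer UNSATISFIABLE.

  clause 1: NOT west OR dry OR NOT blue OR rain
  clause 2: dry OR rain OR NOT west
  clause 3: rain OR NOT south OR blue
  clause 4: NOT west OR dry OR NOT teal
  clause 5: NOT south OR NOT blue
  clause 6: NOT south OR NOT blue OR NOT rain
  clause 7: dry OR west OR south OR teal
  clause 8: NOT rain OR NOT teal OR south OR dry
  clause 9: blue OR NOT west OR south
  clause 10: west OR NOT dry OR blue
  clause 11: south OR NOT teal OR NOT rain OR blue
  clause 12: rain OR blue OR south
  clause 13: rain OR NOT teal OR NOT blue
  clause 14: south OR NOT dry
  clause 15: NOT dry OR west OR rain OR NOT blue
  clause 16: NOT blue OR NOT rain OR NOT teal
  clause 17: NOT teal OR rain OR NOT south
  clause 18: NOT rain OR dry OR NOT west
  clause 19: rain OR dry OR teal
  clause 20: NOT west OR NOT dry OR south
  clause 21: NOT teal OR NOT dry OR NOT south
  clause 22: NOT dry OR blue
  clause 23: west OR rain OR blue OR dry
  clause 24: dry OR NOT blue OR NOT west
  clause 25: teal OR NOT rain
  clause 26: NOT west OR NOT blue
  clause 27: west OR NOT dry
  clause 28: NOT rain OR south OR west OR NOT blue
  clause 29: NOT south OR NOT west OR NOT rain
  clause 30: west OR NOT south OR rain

teal: true,  west: false,  south: true,  dry: false,  blue: false,  rain: true

Suppose south = true.
The clause (NOT blue) is unit, so blue = false.
The clause (rain) is unit, so rain = true.
The clause (NOT dry) is unit, so dry = false.
The clause (NOT west) is unit, so west = false.
The clause (teal) is unit, so teal = true.
All clauses are satisfied.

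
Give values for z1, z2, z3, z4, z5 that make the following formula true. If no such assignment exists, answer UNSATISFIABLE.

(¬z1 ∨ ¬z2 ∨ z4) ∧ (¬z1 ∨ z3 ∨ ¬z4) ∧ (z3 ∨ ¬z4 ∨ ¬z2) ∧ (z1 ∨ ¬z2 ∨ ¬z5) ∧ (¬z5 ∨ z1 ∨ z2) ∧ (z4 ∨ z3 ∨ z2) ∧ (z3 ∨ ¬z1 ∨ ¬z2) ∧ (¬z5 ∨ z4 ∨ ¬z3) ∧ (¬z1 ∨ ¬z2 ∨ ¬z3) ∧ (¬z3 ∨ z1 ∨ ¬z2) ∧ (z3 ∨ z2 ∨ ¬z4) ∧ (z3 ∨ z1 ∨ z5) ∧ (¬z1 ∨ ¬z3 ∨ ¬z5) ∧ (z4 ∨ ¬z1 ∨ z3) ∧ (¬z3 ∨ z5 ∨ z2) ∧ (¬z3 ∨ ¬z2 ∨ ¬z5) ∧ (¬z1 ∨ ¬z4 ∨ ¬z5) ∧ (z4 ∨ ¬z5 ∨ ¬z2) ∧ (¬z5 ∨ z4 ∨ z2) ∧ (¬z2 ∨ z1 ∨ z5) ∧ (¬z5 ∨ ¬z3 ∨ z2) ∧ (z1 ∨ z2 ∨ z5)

Branch on z1: set z1 = False.
Branch on z2: set z2 = False.
Unit clause (¬z5) forces z5 = False.
Now (z5) is unsatisfied and unit — conflict.
Backtrack on z2: now try z2 = True.
Unit clause (¬z5) forces z5 = False.
Now (z5) is unsatisfied and unit — conflict.
Either choice for z2 ends in contradiction.
Backtrack on z1: now try z1 = True.
Branch on z2: set z2 = False.
Branch on z3: set z3 = True.
Unit clause (¬z5) forces z5 = False.
Now (z5) is unsatisfied and unit — conflict.
Backtrack on z3: now try z3 = False.
Unit clause (¬z4) forces z4 = False.
Now (z4) is unsatisfied and unit — conflict.
Either choice for z3 ends in contradiction.
Backtrack on z2: now try z2 = True.
Unit clause (z4) forces z4 = True.
Unit clause (z3) forces z3 = True.
Now (¬z3) is unsatisfied and unit — conflict.
Either choice for z2 ends in contradiction.
Either choice for z1 ends in contradiction.

UNSATISFIABLE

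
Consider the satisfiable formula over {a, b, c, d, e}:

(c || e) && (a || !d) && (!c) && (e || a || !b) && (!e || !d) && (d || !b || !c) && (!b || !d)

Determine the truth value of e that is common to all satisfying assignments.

Suppose e = false.
The clause (c) is unit, so c = true.
That conflicts with the unit clause (!c).
So every satisfying assignment has e = True.

True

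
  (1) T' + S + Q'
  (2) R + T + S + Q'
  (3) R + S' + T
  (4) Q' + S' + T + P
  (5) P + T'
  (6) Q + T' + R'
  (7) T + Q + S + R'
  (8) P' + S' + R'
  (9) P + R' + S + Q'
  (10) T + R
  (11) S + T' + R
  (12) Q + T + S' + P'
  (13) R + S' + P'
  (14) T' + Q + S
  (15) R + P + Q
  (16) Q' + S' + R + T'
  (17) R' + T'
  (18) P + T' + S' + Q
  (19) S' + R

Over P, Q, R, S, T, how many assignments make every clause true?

There are 2^5 = 32 truth assignments over (P, Q, R, S, T).
Split on Q. With Q = 1, the clauses containing Q are satisfied and Q' drops from the rest; 1 of the 2^4 = 16 assignments to the other variables satisfy what remains.
With Q = 0, by the same count on the reduced clause set, 1 assignment works.
(One model: P=F, Q=F, R=T, S=T, T=F.)
Total: 1 + 1 = 2.

2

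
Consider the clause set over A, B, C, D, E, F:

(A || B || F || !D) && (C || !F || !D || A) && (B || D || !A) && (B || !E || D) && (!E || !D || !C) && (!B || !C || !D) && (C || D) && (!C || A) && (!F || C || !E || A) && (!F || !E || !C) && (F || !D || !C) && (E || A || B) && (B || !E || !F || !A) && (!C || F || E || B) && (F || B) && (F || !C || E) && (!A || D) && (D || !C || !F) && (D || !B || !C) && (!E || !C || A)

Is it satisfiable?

Yes, satisfiable

Branch on C: set C = false.
The clause (D) is unit, so D = true.
Branch on F: set F = false.
The clause (B) is unit, so B = true.
Every clause is now satisfied; A, E are unconstrained.
A satisfying assignment: A=false, B=true, C=false, D=true, E=true, F=false.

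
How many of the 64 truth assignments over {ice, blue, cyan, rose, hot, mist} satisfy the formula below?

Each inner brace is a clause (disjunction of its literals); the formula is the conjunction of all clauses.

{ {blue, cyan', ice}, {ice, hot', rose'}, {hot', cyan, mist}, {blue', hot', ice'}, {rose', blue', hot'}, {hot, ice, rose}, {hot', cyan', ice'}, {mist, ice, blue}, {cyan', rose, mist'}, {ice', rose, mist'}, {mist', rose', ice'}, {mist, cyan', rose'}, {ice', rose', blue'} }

12

There are 2^6 = 64 truth assignments over (ice, blue, cyan, rose, hot, mist).
Split on cyan. With cyan = 1, the clauses containing cyan are satisfied and cyan' drops from the rest; 4 of the 2^5 = 32 assignments to the other variables satisfy what remains.
With cyan = 0, by the same count on the reduced clause set, 8 assignments work.
Total: 4 + 8 = 12.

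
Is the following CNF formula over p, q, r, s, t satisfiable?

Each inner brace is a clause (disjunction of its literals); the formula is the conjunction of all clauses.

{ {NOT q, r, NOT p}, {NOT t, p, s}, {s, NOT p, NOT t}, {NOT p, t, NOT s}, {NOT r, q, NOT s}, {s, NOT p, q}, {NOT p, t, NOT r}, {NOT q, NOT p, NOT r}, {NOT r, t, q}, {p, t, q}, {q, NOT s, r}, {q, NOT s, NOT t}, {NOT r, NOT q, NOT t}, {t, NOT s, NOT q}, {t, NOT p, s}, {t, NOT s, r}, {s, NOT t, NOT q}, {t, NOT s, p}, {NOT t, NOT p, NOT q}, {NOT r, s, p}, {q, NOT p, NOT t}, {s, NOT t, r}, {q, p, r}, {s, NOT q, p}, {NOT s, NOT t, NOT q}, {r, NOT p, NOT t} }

Unsatisfiable

Try q = false.
Try r = false.
The clause (NOT s) is unit, so s = false.
The clause (NOT p) is unit, so p = false.
That conflicts with the unit clause (p).
Backtrack on r: now try r = true.
The clause (NOT s) is unit, so s = false.
The clause (NOT p) is unit, so p = false.
That conflicts with the unit clause (p).
Neither r = true nor r = false works.
Backtrack on q: now try q = true.
Try r = true.
The clause (NOT p) is unit, so p = false.
The clause (NOT t) is unit, so t = false.
The clause (NOT s) is unit, so s = false.
That conflicts with the unit clause (s).
Backtrack on r: now try r = false.
The clause (NOT p) is unit, so p = false.
The clause (s) is unit, so s = true.
The clause (t) is unit, so t = true.
That conflicts with the unit clause (NOT t).
Neither r = true nor r = false works.
Neither q = true nor q = false works.
No assignment satisfies every clause.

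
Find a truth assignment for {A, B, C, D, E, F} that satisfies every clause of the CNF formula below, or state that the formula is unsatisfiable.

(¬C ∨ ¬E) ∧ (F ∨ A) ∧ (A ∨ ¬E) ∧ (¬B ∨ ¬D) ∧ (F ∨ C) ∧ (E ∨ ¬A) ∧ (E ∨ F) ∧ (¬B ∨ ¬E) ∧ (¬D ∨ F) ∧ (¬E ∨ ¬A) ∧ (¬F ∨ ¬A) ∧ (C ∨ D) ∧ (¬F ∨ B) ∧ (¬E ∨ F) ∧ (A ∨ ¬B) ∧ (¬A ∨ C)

UNSATISFIABLE

Try C = False.
(F) alone gives F = True.
(¬A) alone gives A = False.
(¬E) alone gives E = False.
(D) alone gives D = True.
(¬B) alone gives B = False.
That conflicts with the unit clause (B).
Backtrack on C: now try C = True.
(¬E) alone gives E = False.
(¬A) alone gives A = False.
(F) alone gives F = True.
(B) alone gives B = True.
That conflicts with the unit clause (¬B).
Both values of C lead to a conflict.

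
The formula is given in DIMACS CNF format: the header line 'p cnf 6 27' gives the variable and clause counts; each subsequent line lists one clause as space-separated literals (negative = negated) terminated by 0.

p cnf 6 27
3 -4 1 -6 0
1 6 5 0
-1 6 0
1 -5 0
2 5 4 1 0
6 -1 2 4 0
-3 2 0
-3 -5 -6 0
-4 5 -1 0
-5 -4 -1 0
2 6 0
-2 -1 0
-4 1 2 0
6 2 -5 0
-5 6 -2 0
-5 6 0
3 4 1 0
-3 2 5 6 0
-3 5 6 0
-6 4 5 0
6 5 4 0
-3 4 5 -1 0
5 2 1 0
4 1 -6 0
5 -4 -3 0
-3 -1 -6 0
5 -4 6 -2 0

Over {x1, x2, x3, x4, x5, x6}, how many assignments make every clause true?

1

There are 2^6 = 64 truth assignments over (x1, x2, x3, x4, x5, x6).
Split on x5. With x5 = True, the clauses containing x5 are satisfied and ¬x5 drops from the rest; 1 of the 2^5 = 32 assignments to the other variables satisfy what remains.
With x5 = False, by the same count on the reduced clause set, 0 assignments work.
Total: 1 + 0 = 1.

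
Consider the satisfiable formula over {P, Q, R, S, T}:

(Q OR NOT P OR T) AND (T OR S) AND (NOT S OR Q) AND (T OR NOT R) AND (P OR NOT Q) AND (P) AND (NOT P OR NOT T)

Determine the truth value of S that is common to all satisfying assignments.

True

Suppose S = false.
The clause (T) is unit, so T = true.
The clause (P) is unit, so P = true.
But (NOT P) is also a unit clause — contradiction.
So every satisfying assignment has S = True.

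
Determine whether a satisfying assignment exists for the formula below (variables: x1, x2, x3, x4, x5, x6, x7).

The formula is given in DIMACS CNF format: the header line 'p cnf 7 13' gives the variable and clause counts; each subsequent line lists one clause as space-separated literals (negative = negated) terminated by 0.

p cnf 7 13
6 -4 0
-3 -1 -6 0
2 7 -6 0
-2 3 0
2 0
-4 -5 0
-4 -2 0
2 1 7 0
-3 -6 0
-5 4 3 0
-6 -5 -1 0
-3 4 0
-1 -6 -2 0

No, unsatisfiable

(x2) alone gives x2 = True.
(x3) alone gives x3 = True.
(¬x4) alone gives x4 = False.
That conflicts with the unit clause (x4).
No assignment satisfies every clause.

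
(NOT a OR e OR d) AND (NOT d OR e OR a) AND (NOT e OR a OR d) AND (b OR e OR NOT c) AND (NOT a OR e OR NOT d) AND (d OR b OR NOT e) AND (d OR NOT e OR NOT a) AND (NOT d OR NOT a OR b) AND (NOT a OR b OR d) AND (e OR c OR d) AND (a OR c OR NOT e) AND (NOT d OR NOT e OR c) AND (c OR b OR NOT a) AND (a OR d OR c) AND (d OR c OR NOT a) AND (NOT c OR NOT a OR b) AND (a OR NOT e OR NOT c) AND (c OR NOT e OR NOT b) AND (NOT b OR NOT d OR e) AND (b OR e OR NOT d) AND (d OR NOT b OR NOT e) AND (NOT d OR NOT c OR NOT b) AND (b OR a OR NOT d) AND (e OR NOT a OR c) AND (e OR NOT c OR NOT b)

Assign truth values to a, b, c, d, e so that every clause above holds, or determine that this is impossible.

UNSATISFIABLE

Case a = false:
Case d = false:
From the singleton clause (NOT e), e = false.
From the singleton clause (c), c = true.
From the singleton clause (b), b = true.
That conflicts with the unit clause (NOT b).
Undo d and try d = true.
From the singleton clause (e), e = true.
From the singleton clause (c), c = true.
That conflicts with the unit clause (NOT c).
Either choice for d ends in contradiction.
Undo a and try a = true.
Case e = true:
From the singleton clause (d), d = true.
From the singleton clause (b), b = true.
From the singleton clause (c), c = true.
That conflicts with the unit clause (NOT c).
Undo e and try e = false.
From the singleton clause (d), d = true.
That conflicts with the unit clause (NOT d).
Either choice for e ends in contradiction.
Either choice for a ends in contradiction.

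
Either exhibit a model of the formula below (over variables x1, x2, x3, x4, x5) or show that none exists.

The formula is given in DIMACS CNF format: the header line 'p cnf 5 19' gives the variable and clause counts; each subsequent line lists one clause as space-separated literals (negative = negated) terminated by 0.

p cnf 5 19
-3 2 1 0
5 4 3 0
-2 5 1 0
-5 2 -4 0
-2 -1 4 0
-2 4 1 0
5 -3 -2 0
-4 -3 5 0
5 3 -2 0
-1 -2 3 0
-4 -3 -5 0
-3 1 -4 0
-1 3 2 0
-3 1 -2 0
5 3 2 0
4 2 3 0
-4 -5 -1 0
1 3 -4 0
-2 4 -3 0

x1 ↦ True; x2 ↦ False; x3 ↦ True; x4 ↦ False; x5 ↦ False

Case x3 = True:
Case x2 = False:
(x1) alone gives x1 = True.
Case x5 = False:
(¬x4) alone gives x4 = False.
This assignment satisfies each clause.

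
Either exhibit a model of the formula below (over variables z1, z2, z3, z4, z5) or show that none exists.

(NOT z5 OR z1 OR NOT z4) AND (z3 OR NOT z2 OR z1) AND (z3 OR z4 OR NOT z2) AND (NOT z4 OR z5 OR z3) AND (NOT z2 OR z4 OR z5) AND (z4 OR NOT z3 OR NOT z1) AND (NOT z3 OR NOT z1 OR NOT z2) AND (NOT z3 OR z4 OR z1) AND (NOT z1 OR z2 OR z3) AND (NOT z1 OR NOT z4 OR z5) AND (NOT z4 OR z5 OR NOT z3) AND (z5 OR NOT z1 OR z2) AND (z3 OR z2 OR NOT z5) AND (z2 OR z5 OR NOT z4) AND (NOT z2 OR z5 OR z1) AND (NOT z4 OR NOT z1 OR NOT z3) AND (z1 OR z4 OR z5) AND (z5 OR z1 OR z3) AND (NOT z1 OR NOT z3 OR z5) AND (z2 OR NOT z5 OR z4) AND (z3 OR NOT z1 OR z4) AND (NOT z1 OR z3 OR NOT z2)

Case z5 = false:
Case z4 = false:
The clause (NOT z2) is unit, so z2 = false.
The clause (NOT z1) is unit, so z1 = false.
But (z1) is also a unit clause — contradiction.
Undo z4 and try z4 = true.
The clause (z3) is unit, so z3 = true.
But (NOT z3) is also a unit clause — contradiction.
Neither z4 = true nor z4 = false works.
Undo z5 and try z5 = true.
Case z1 = true:
Case z4 = true:
The clause (NOT z3) is unit, so z3 = false.
The clause (z2) is unit, so z2 = true.
But (NOT z2) is also a unit clause — contradiction.
Undo z4 and try z4 = false.
The clause (NOT z3) is unit, so z3 = false.
But (z3) is also a unit clause — contradiction.
Neither z4 = true nor z4 = false works.
Undo z1 and try z1 = false.
The clause (NOT z4) is unit, so z4 = false.
The clause (NOT z3) is unit, so z3 = false.
The clause (NOT z2) is unit, so z2 = false.
But (z2) is also a unit clause — contradiction.
Neither z1 = true nor z1 = false works.
Neither z5 = true nor z5 = false works.

UNSATISFIABLE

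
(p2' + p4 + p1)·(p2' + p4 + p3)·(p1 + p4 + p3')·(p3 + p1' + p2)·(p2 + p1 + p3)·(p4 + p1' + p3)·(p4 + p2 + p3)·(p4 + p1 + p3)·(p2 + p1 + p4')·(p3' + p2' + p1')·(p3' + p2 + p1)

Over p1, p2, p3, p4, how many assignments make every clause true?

5

There are 2^4 = 16 truth assignments over (p1, p2, p3, p4).
Split on p1. With p1 = 1, the clauses containing p1 are satisfied and p1' drops from the rest; 3 of the 2^3 = 8 assignments to the other variables satisfy what remains.
With p1 = 0, by the same count on the reduced clause set, 2 assignments work.
Total: 3 + 2 = 5.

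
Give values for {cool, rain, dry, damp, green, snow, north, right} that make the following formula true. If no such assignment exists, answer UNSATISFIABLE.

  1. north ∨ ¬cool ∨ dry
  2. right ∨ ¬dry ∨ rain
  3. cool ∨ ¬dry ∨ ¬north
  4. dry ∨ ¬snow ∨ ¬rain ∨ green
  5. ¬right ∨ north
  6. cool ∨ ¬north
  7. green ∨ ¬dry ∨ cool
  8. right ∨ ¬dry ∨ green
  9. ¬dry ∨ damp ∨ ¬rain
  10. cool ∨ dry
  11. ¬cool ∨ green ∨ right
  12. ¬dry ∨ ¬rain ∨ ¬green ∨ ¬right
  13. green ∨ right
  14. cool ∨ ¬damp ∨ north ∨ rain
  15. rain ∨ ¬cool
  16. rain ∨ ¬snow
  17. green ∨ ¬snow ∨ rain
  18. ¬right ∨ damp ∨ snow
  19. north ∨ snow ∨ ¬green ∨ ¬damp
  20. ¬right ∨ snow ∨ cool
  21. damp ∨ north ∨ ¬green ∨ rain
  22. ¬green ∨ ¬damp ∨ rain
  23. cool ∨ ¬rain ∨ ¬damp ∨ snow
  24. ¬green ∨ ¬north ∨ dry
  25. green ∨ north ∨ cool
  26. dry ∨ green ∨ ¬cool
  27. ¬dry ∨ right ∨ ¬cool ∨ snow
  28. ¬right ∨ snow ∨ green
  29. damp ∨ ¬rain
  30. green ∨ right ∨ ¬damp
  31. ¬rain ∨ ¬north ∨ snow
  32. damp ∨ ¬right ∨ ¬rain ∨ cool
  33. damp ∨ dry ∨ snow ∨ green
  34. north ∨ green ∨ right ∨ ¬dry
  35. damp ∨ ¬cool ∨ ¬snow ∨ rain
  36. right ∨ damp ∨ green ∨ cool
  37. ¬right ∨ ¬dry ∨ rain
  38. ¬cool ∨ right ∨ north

cool ↦ False; rain ↦ True; dry ↦ True; damp ↦ True; green ↦ True; snow ↦ True; north ↦ False; right ↦ False

Case right = False:
The clause (green) is unit, so green = True.
Case dry = True:
The clause (rain) is unit, so rain = True.
The clause (damp) is unit, so damp = True.
Case cool = False:
The clause (¬north) is unit, so north = False.
The clause (snow) is unit, so snow = True.
This assignment satisfies each clause.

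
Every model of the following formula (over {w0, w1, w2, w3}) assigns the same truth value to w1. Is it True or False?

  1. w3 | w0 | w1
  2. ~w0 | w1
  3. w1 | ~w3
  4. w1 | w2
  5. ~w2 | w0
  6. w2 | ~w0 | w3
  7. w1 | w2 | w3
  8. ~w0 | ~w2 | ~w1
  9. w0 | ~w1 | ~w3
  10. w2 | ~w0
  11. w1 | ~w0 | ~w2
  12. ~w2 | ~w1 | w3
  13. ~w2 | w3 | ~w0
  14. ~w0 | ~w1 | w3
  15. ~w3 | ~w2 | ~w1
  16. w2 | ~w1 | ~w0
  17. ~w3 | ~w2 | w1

Suppose w1 = 0.
From the singleton clause (~w0), w0 = 0.
From the singleton clause (w3), w3 = 1.
Now (~w3) is unsatisfied and unit — conflict.
So every satisfying assignment has w1 = True.

True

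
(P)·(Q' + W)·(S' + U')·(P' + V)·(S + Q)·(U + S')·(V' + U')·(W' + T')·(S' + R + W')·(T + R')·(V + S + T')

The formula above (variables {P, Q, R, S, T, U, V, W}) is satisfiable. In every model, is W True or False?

Suppose W = 0.
(P) alone gives P = 1.
(Q') alone gives Q = 0.
(V) alone gives V = 1.
(S) alone gives S = 1.
(U') alone gives U = 0.
Now (U) is unsatisfied and unit — conflict.
So every satisfying assignment has W = True.

True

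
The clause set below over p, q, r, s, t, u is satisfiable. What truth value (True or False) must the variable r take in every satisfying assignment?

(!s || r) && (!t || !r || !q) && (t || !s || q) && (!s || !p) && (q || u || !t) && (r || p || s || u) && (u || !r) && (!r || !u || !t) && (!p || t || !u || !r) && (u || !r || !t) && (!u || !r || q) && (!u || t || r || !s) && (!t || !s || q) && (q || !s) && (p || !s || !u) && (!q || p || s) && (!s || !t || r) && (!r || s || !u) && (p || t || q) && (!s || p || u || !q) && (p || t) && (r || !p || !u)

False

Suppose r = true.
Unit clause (u) forces u = true.
Unit clause (!t) forces t = false.
Unit clause (!p) forces p = false.
Now (p) is unsatisfied and unit — conflict.
So every satisfying assignment has r = False.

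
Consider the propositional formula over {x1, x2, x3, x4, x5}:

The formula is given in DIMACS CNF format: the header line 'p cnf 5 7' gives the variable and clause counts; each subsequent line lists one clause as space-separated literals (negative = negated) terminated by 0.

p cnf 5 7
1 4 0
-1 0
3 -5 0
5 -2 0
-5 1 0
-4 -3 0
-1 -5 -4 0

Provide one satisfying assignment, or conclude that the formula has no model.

(¬x1) alone gives x1 = False.
(x4) alone gives x4 = True.
(¬x5) alone gives x5 = False.
(¬x2) alone gives x2 = False.
(¬x3) alone gives x3 = False.
All clauses are satisfied.

x1=False,  x2=False,  x3=False,  x4=True,  x5=False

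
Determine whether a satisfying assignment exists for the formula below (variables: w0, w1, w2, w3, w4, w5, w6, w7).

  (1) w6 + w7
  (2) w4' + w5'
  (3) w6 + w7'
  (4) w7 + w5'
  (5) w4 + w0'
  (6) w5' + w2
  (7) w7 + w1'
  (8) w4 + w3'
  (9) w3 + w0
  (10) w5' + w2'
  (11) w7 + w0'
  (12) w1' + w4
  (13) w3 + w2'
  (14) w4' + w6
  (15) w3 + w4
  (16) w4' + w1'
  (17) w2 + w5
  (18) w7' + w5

Satisfiable

Suppose w6 = 1.
Suppose w4 = 1.
From the singleton clause (w5'), w5 = 0.
From the singleton clause (w1'), w1 = 0.
From the singleton clause (w2), w2 = 1.
From the singleton clause (w3), w3 = 1.
From the singleton clause (w7'), w7 = 0.
From the singleton clause (w0'), w0 = 0.
This assignment satisfies each clause.
A satisfying assignment: w0=0, w1=0, w2=1, w3=1, w4=1, w5=0, w6=1, w7=0.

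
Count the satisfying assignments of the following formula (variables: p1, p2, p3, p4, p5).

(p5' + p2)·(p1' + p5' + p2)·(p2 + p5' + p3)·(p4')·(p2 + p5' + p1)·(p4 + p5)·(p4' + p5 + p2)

4

There are 2^5 = 32 truth assignments over (p1, p2, p3, p4, p5).
Split on p2. With p2 = 1, the clauses containing p2 are satisfied and p2' drops from the rest; 4 of the 2^4 = 16 assignments to the other variables satisfy what remains.
With p2 = 0, by the same count on the reduced clause set, 0 assignments work.
(One model: p1=F, p2=T, p3=F, p4=F, p5=T.)
Total: 4 + 0 = 4.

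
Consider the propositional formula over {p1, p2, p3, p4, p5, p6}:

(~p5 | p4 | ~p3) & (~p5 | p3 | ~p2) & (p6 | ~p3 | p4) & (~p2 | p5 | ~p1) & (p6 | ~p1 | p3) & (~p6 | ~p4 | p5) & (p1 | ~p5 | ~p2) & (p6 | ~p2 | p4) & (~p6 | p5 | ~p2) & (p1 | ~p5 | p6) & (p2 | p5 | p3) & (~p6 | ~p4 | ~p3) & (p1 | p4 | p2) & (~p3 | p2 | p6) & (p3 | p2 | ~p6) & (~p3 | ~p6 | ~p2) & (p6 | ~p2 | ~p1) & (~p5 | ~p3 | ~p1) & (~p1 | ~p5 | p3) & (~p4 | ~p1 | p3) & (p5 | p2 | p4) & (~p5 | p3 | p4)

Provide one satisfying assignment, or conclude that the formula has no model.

Case p5 = 0:
Case p2 = 1:
Unit clause (~p1) forces p1 = 0.
Unit clause (~p6) forces p6 = 0.
Unit clause (p4) forces p4 = 1.
All clauses hold; p3 can take either value.

p1 ↦ 0, p2 ↦ 1, p3 ↦ 0, p4 ↦ 1, p5 ↦ 0, p6 ↦ 0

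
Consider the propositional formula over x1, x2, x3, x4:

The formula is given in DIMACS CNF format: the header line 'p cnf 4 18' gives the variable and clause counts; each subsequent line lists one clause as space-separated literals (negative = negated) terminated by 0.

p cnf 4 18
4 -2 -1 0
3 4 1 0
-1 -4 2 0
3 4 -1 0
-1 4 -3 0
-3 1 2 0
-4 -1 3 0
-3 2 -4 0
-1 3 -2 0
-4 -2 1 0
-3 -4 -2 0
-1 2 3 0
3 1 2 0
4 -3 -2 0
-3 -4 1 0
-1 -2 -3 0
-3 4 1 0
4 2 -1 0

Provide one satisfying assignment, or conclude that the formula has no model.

UNSATISFIABLE

Try x4 = True.
Try x1 = False.
From the singleton clause (¬x2), x2 = False.
From the singleton clause (¬x3), x3 = False.
But (x3) is also a unit clause — contradiction.
Undo x1 and try x1 = True.
From the singleton clause (x2), x2 = True.
From the singleton clause (x3), x3 = True.
But (¬x3) is also a unit clause — contradiction.
Neither x1 = True nor x1 = False works.
Undo x4 and try x4 = False.
Try x2 = False.
From the singleton clause (¬x1), x1 = False.
From the singleton clause (x3), x3 = True.
But (¬x3) is also a unit clause — contradiction.
Undo x2 and try x2 = True.
From the singleton clause (¬x1), x1 = False.
From the singleton clause (x3), x3 = True.
But (¬x3) is also a unit clause — contradiction.
Neither x2 = True nor x2 = False works.
Neither x4 = True nor x4 = False works.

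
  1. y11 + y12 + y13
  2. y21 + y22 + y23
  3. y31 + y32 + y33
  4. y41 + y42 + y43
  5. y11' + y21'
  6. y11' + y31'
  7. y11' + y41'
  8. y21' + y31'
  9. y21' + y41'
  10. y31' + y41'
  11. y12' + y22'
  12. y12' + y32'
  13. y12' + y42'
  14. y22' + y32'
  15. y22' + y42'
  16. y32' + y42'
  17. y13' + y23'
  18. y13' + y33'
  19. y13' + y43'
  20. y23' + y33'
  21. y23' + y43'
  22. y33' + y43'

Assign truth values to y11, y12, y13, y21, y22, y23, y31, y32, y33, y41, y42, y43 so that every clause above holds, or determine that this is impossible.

UNSATISFIABLE

Case y11 = 0:
Case y12 = 1:
From the singleton clause (y22'), y22 = 0.
From the singleton clause (y32'), y32 = 0.
From the singleton clause (y42'), y42 = 0.
Case y21 = 1:
From the singleton clause (y31'), y31 = 0.
From the singleton clause (y33), y33 = 1.
From the singleton clause (y41'), y41 = 0.
From the singleton clause (y43), y43 = 1.
Now (y43') is unsatisfied and unit — conflict.
So y21 must be the other value — set y21 = 0.
From the singleton clause (y23), y23 = 1.
From the singleton clause (y13'), y13 = 0.
From the singleton clause (y33'), y33 = 0.
From the singleton clause (y31), y31 = 1.
From the singleton clause (y41'), y41 = 0.
From the singleton clause (y43), y43 = 1.
Now (y43') is unsatisfied and unit — conflict.
Neither y21 = 1 nor y21 = 0 works.
So y12 must be the other value — set y12 = 0.
From the singleton clause (y13), y13 = 1.
From the singleton clause (y23'), y23 = 0.
From the singleton clause (y33'), y33 = 0.
From the singleton clause (y43'), y43 = 0.
Case y21 = 1:
From the singleton clause (y31'), y31 = 0.
From the singleton clause (y32), y32 = 1.
From the singleton clause (y41'), y41 = 0.
From the singleton clause (y42), y42 = 1.
Now (y42') is unsatisfied and unit — conflict.
So y21 must be the other value — set y21 = 0.
From the singleton clause (y22), y22 = 1.
From the singleton clause (y32'), y32 = 0.
From the singleton clause (y31), y31 = 1.
From the singleton clause (y41'), y41 = 0.
From the singleton clause (y42), y42 = 1.
Now (y42') is unsatisfied and unit — conflict.
Neither y21 = 1 nor y21 = 0 works.
Neither y12 = 1 nor y12 = 0 works.
So y11 must be the other value — set y11 = 1.
From the singleton clause (y21'), y21 = 0.
From the singleton clause (y31'), y31 = 0.
From the singleton clause (y41'), y41 = 0.
Case y22 = 1:
From the singleton clause (y12'), y12 = 0.
From the singleton clause (y32'), y32 = 0.
From the singleton clause (y33), y33 = 1.
From the singleton clause (y42'), y42 = 0.
From the singleton clause (y43), y43 = 1.
Now (y43') is unsatisfied and unit — conflict.
So y22 must be the other value — set y22 = 0.
From the singleton clause (y23), y23 = 1.
From the singleton clause (y13'), y13 = 0.
From the singleton clause (y33'), y33 = 0.
From the singleton clause (y32), y32 = 1.
From the singleton clause (y12'), y12 = 0.
From the singleton clause (y42'), y42 = 0.
From the singleton clause (y43), y43 = 1.
Now (y43') is unsatisfied and unit — conflict.
Neither y22 = 1 nor y22 = 0 works.
Neither y11 = 1 nor y11 = 0 works.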